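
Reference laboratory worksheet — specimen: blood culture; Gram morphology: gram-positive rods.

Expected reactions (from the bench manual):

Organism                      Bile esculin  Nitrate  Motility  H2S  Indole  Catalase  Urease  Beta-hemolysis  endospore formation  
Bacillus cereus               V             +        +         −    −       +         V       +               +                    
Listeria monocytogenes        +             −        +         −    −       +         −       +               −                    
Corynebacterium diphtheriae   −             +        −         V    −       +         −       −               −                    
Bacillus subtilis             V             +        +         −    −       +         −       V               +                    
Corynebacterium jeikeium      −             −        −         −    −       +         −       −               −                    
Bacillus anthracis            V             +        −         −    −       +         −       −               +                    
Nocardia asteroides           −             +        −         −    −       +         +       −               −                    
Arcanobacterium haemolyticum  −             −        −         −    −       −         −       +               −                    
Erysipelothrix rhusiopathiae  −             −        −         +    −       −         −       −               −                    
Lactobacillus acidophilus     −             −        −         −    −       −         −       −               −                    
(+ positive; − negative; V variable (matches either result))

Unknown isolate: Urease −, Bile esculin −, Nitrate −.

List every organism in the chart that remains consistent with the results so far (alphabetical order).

Bile esculin −: excludes Listeria monocytogenes — 9 left.
Nitrate −: excludes 5 organisms — 4 left.
Urease −: all 4 remaining candidates are consistent.

Arcanobacterium haemolyticum, Corynebacterium jeikeium, Erysipelothrix rhusiopathiae, Lactobacillus acidophilus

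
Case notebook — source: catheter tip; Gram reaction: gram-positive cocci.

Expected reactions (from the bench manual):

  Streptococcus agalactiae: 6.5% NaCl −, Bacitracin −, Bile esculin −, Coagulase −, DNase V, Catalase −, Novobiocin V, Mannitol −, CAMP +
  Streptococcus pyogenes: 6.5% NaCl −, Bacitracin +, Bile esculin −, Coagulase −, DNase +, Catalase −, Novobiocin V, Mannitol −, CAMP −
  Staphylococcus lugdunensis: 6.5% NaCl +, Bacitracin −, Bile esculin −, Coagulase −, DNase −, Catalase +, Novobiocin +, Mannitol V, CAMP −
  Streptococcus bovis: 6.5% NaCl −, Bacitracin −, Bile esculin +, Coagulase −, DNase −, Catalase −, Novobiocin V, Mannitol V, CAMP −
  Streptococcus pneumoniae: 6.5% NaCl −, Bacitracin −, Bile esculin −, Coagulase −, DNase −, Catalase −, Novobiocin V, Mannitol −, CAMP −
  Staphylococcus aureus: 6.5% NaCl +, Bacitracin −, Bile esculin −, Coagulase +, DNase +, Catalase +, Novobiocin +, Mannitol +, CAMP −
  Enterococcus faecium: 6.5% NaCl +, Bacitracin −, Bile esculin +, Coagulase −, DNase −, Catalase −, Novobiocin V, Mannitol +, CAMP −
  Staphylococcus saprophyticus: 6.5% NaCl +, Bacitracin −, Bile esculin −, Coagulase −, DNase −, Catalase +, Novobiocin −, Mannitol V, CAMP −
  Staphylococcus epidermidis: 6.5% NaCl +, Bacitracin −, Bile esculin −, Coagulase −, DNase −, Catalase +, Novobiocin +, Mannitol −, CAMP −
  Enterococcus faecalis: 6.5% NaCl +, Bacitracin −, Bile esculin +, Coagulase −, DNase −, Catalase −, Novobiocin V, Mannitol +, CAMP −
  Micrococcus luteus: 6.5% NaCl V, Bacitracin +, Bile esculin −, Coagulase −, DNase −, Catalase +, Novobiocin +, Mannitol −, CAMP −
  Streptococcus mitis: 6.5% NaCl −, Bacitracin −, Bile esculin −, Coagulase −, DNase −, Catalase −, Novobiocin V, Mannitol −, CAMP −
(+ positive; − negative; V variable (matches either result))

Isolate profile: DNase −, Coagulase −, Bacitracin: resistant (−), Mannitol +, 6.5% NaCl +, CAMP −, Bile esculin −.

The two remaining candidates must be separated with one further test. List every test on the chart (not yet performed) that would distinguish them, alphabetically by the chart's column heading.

Novobiocin

6.5% NaCl +: excludes 5 organisms — 7 left.
CAMP −: all 7 remaining candidates are consistent.
Bile esculin −: excludes Enterococcus faecium, Enterococcus faecalis — 5 left.
Bacitracin −: excludes Micrococcus luteus — 4 left.
Coagulase −: excludes Staphylococcus aureus — 3 left.
DNase −: all 3 remaining candidates are consistent.
Mannitol +: excludes Staphylococcus epidermidis — 2 left.
Two candidates remain: Staphylococcus lugdunensis and Staphylococcus saprophyticus.
  Catalase: + vs + — same for both, does not separate.
  Novobiocin: Staphylococcus lugdunensis +, Staphylococcus saprophyticus − — discriminates.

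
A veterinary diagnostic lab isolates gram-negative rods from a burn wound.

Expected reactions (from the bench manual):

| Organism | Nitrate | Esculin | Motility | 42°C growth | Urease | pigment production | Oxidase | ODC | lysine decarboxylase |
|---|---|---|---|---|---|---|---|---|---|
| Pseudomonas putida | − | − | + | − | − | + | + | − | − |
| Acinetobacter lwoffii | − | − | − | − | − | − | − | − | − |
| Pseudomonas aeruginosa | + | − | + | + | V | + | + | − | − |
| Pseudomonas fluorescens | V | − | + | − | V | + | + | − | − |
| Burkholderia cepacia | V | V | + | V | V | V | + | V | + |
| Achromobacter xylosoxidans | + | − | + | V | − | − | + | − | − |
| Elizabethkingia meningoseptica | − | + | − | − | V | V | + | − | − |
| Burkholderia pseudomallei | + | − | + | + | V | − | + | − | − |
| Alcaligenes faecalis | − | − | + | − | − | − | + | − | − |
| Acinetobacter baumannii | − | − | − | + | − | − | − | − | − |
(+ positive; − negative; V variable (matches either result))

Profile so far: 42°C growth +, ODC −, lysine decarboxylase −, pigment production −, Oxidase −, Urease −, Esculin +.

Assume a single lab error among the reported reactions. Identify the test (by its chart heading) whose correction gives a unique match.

As reported, no row in the chart matches all 7 reactions.
Reversing lysine decarboxylase → still no organism matches.
Reversing pigment production → still no organism matches.
Reversing ODC → still no organism matches.
Reversing 42°C growth → still no organism matches.
Reversing Esculin (to −) → unique match: Acinetobacter baumannii.
Reversing Oxidase → still no organism matches.
Reversing Urease → still no organism matches.

Esculin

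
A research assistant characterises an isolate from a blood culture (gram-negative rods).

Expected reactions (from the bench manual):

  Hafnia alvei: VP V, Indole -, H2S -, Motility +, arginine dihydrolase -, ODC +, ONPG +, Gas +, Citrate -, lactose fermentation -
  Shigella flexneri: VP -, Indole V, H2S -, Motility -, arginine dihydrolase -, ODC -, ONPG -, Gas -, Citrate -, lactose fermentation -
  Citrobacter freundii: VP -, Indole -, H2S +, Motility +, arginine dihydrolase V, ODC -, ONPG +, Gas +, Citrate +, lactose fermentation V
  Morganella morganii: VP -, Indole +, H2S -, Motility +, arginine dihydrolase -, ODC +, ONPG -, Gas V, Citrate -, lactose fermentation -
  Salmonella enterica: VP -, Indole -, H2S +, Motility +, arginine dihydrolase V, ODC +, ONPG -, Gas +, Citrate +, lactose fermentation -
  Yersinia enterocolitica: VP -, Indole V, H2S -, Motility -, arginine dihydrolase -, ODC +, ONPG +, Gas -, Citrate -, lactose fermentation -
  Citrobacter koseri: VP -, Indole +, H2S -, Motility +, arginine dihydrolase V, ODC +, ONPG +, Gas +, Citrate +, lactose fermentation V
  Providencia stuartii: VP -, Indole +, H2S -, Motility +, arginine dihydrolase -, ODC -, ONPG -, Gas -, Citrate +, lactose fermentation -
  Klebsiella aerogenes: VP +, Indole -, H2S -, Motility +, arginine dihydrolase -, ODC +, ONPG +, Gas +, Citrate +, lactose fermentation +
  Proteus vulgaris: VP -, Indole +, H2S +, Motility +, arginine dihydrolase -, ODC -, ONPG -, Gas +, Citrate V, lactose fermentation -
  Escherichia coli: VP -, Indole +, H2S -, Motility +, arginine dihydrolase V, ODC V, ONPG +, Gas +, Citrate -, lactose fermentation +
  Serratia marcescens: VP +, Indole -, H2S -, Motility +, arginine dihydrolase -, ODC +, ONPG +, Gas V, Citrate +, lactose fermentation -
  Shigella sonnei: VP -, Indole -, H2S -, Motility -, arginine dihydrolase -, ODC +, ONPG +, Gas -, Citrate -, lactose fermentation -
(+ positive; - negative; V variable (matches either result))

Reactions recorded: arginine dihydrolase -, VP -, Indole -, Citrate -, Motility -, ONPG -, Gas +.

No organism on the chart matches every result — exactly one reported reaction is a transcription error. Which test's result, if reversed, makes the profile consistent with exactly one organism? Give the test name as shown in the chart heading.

Gas

As reported, no row in the chart matches all 7 reactions.
Reversing Indole → still no organism matches.
Reversing arginine dihydrolase → still no organism matches.
Reversing Citrate → still no organism matches.
Reversing ONPG → still no organism matches.
Reversing Gas (to -) → unique match: Shigella flexneri.
Reversing Motility → still no organism matches.
Reversing VP → still no organism matches.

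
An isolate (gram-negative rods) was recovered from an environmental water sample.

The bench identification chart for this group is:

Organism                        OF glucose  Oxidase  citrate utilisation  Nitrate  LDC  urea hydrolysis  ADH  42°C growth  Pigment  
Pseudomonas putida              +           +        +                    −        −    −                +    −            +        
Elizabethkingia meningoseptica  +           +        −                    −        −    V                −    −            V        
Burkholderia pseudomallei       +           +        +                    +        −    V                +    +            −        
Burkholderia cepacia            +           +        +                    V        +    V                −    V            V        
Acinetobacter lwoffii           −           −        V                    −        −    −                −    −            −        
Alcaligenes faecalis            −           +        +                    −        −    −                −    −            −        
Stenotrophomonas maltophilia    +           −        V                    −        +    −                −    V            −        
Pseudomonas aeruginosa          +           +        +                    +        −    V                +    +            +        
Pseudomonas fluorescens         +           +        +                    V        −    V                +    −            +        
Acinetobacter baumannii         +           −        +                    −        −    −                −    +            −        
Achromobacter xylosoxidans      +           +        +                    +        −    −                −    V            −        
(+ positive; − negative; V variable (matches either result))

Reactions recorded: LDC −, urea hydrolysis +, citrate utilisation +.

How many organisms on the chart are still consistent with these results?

3

urea hydrolysis +: excludes 6 organisms — 5 left.
LDC −: excludes Burkholderia cepacia — 4 left.
citrate utilisation +: excludes Elizabethkingia meningoseptica — 3 left.
Still consistent: Burkholderia pseudomallei, Pseudomonas aeruginosa, Pseudomonas fluorescens.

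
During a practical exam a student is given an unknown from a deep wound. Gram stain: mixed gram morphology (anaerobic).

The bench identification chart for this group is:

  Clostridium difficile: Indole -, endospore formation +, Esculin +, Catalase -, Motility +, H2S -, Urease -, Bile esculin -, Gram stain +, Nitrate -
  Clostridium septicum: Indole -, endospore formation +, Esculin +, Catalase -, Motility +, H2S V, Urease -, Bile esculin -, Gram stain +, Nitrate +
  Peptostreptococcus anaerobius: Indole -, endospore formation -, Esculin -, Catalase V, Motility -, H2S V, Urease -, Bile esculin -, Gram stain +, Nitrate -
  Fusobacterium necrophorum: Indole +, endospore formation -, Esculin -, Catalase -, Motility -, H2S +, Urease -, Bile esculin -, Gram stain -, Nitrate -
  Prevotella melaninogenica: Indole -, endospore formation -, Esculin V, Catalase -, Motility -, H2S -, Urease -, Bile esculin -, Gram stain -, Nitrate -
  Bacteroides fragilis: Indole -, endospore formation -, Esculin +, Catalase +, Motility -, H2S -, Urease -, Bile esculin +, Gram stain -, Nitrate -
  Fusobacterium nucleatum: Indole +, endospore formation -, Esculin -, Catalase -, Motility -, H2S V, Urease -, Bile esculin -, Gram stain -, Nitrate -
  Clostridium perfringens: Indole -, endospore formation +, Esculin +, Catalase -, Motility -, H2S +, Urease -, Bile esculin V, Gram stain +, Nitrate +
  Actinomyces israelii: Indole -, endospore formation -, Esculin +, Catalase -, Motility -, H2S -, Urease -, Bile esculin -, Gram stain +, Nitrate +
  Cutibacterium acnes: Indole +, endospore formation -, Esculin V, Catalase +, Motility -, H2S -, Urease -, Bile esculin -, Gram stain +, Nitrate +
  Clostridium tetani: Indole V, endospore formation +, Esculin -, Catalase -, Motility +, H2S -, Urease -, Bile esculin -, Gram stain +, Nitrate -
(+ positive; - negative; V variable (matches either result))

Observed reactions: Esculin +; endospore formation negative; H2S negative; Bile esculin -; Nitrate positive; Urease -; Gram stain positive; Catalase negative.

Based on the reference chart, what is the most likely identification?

Actinomyces israelii

Nitrate +: excludes 7 organisms — 4 left.
Bile esculin -: all 4 remaining candidates are consistent.
H2S -: excludes Clostridium perfringens — 3 left.
Urease -: all 3 remaining candidates are consistent.
endospore formation -: excludes Clostridium septicum — 2 left.
Catalase -: excludes Cutibacterium acnes — 1 left.
Esculin +: the one remaining candidate is consistent.
Gram stain +: the one remaining candidate is consistent.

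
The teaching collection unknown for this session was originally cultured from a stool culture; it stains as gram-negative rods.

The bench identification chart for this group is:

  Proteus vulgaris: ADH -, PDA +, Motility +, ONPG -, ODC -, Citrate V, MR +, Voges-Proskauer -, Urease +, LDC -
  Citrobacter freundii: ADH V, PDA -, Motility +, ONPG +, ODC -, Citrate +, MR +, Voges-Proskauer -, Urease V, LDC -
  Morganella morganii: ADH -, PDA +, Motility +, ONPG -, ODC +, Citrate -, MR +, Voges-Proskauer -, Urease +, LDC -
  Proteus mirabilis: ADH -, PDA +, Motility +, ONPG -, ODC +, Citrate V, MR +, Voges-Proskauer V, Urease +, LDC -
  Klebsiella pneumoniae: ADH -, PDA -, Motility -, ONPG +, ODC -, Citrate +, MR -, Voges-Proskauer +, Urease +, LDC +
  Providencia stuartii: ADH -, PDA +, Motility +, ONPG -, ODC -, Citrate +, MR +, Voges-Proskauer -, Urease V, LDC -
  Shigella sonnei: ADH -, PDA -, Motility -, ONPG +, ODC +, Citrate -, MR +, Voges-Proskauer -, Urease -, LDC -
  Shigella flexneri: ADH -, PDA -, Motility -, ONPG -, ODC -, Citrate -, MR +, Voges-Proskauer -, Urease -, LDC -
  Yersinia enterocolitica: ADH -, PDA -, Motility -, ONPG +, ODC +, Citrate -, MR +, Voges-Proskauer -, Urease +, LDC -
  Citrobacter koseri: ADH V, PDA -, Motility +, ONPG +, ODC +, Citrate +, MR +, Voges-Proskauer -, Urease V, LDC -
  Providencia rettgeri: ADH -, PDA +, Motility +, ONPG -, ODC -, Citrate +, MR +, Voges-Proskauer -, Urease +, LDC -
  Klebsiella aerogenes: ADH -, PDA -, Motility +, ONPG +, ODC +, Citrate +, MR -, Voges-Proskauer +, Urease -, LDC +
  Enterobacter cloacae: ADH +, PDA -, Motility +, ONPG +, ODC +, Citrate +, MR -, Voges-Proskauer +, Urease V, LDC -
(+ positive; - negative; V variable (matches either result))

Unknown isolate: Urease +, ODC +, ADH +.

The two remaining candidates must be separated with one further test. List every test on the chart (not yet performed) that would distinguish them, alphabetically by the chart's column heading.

MR, Voges-Proskauer

Urease +: excludes Shigella sonnei, Shigella flexneri, Klebsiella aerogenes — 10 left.
ADH +: excludes 7 organisms — 3 left.
ODC +: excludes Citrobacter freundii — 2 left.
Two candidates remain: Citrobacter koseri and Enterobacter cloacae.
  PDA: - vs - — same for both, does not separate.
  Motility: + vs + — same for both, does not separate.
  ONPG: + vs + — same for both, does not separate.
  Citrate: + vs + — same for both, does not separate.
  MR: Citrobacter koseri +, Enterobacter cloacae - — discriminates.
  Voges-Proskauer: Citrobacter koseri -, Enterobacter cloacae + — discriminates.
  LDC: - vs - — same for both, does not separate.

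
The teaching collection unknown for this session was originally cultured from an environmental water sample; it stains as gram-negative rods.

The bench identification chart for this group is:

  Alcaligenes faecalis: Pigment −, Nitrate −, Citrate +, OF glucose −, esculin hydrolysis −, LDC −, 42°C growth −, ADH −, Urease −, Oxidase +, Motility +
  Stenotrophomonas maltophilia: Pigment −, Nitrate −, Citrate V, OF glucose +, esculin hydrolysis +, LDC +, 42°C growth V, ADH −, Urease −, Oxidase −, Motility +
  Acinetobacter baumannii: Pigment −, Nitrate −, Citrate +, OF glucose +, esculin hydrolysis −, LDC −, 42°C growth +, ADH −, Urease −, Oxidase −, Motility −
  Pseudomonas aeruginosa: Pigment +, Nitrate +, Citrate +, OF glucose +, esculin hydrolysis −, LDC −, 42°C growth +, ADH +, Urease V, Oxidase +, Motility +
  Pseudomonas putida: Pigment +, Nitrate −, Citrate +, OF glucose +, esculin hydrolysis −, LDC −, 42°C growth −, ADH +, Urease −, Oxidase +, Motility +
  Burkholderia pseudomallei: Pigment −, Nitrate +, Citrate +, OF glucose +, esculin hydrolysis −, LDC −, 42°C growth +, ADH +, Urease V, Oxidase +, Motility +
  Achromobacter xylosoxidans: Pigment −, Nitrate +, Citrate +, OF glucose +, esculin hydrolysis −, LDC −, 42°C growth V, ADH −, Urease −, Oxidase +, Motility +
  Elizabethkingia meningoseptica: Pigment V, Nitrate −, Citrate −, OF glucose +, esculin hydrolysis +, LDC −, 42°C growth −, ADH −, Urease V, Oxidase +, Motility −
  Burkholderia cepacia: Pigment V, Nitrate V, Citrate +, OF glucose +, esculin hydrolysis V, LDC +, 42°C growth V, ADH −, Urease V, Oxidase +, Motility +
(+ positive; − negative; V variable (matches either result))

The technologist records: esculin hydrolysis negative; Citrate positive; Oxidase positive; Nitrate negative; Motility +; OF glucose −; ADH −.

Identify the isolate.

Citrate +: excludes Elizabethkingia meningoseptica — 8 left.
OF glucose −: excludes 7 organisms — 1 left.
ADH −: the one remaining candidate is consistent.
Oxidase +: the one remaining candidate is consistent.
Nitrate −: the one remaining candidate is consistent.
Motility +: the one remaining candidate is consistent.
esculin hydrolysis −: the one remaining candidate is consistent.

Alcaligenes faecalis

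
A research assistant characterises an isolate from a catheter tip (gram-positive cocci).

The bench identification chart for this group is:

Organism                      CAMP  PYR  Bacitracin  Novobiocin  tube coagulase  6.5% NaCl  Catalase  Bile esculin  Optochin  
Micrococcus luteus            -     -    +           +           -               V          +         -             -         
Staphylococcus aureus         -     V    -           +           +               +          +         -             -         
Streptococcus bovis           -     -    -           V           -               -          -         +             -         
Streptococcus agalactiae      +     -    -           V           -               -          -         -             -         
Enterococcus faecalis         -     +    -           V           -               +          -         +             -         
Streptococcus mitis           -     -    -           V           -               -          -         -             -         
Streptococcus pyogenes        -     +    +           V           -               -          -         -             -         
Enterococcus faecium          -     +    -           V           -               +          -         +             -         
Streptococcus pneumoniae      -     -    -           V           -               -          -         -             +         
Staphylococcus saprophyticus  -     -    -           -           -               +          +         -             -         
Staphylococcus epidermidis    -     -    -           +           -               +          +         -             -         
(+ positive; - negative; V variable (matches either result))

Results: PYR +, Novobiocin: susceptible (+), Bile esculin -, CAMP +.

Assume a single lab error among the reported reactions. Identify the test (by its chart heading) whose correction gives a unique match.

PYR

As reported, no row in the chart matches all 4 reactions.
Reversing Novobiocin → still no organism matches.
Reversing Bile esculin → still no organism matches.
Reversing PYR (to -) → unique match: Streptococcus agalactiae.
Reversing CAMP → 2 organisms match (not unique).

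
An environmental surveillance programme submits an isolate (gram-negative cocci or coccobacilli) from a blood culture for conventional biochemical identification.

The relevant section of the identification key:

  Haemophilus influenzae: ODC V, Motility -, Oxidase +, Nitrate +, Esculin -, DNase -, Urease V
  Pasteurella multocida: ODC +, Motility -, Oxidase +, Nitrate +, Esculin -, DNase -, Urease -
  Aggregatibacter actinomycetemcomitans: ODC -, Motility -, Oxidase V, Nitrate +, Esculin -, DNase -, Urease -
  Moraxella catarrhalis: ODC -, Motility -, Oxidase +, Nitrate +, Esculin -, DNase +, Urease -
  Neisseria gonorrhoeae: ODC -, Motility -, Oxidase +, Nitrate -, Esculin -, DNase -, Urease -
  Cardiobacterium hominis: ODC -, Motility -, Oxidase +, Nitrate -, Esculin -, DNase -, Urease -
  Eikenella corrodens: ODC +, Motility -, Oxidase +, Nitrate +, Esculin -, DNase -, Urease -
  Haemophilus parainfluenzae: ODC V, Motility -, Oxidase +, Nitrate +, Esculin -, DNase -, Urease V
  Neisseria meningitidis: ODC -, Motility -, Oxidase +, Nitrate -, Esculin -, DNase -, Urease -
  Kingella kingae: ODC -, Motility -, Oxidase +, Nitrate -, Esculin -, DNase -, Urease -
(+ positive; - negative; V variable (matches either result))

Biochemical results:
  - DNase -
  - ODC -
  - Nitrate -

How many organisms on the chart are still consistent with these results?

4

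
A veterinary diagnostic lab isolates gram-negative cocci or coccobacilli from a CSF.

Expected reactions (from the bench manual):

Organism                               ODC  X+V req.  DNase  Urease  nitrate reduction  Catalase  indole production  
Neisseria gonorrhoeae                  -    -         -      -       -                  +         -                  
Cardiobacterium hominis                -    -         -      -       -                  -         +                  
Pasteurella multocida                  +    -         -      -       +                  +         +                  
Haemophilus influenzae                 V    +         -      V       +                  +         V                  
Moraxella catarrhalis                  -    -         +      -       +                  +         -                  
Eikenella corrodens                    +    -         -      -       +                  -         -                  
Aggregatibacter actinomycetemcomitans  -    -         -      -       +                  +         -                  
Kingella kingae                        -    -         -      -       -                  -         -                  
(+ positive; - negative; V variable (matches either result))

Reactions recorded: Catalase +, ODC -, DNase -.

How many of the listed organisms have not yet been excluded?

3

ODC -: excludes Pasteurella multocida, Eikenella corrodens — 6 left.
DNase -: excludes Moraxella catarrhalis — 5 left.
Catalase +: excludes Cardiobacterium hominis, Kingella kingae — 3 left.
Still consistent: Aggregatibacter actinomycetemcomitans, Haemophilus influenzae, Neisseria gonorrhoeae.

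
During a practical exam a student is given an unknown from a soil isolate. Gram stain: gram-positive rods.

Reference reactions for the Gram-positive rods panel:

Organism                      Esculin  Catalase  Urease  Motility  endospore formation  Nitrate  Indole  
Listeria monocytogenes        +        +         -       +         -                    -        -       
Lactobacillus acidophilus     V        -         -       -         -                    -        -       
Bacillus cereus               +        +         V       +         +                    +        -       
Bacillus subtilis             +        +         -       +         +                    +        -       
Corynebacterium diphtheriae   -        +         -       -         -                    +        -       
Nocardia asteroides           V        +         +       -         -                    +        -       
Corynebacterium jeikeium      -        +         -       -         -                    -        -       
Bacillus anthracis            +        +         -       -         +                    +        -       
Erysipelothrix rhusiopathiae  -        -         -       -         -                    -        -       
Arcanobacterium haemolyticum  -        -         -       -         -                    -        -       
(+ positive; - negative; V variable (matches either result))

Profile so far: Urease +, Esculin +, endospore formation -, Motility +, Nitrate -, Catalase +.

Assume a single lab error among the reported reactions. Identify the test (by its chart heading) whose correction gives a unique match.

As reported, no row in the chart matches all 6 reactions.
Reversing Nitrate → still no organism matches.
Reversing Motility → still no organism matches.
Reversing endospore formation → still no organism matches.
Reversing Urease (to -) → unique match: Listeria monocytogenes.
Reversing Catalase → still no organism matches.
Reversing Esculin → still no organism matches.

Urease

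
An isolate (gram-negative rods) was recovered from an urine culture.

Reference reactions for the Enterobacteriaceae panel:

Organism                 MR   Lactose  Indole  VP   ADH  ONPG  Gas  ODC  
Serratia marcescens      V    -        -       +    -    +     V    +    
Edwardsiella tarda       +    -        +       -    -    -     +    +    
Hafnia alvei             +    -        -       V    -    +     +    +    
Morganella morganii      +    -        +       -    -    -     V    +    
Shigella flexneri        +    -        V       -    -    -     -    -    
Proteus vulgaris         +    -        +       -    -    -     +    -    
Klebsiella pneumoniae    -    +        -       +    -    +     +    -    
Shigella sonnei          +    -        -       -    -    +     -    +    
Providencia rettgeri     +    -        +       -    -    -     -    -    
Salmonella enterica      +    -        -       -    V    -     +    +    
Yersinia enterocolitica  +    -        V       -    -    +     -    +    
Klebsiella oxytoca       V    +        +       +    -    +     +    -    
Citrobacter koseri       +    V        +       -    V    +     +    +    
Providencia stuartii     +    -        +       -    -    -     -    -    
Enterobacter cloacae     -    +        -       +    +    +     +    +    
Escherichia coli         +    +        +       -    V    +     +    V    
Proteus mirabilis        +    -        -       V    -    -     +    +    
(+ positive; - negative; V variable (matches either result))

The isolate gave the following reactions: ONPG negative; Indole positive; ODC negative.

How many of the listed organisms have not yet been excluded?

Indole +: excludes 7 organisms — 10 left.
ODC -: excludes Edwardsiella tarda, Morganella morganii, Yersinia enterocolitica, Citrobacter koseri — 6 left.
ONPG -: excludes Klebsiella oxytoca, Escherichia coli — 4 left.
Still consistent: Proteus vulgaris, Providencia rettgeri, Providencia stuartii, Shigella flexneri.

4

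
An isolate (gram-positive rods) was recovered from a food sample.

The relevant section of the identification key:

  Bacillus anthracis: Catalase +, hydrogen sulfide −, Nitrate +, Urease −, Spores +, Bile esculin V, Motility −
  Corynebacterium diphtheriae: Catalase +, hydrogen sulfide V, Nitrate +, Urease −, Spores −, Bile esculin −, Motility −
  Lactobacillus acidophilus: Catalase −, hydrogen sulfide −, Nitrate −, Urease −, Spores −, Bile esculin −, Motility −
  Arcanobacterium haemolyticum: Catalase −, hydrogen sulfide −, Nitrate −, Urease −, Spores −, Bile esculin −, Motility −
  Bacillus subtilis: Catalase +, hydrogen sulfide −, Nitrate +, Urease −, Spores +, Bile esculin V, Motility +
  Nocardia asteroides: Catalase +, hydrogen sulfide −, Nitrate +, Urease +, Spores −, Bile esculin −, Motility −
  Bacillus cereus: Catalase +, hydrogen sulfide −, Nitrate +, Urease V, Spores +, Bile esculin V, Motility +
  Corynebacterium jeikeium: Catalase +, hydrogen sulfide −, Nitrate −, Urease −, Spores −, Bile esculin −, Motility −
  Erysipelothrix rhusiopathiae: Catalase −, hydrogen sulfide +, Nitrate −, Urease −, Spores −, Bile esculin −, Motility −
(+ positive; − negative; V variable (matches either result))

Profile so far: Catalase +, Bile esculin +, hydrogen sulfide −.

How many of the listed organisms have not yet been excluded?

3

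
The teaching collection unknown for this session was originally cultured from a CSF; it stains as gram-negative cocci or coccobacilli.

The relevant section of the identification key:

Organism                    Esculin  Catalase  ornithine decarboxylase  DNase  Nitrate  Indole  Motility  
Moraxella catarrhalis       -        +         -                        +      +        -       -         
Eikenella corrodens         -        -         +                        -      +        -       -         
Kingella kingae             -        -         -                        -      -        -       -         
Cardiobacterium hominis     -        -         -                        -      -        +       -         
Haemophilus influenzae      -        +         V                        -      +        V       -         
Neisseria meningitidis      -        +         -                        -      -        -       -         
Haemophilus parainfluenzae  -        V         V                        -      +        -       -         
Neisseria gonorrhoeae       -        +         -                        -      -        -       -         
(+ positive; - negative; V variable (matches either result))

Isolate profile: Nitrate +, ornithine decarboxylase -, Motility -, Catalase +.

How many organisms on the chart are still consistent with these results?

3

Catalase +: excludes Eikenella corrodens, Kingella kingae, Cardiobacterium hominis — 5 left.
Motility -: all 5 remaining candidates are consistent.
ornithine decarboxylase -: all 5 remaining candidates are consistent.
Nitrate +: excludes Neisseria meningitidis, Neisseria gonorrhoeae — 3 left.
Still consistent: Haemophilus influenzae, Haemophilus parainfluenzae, Moraxella catarrhalis.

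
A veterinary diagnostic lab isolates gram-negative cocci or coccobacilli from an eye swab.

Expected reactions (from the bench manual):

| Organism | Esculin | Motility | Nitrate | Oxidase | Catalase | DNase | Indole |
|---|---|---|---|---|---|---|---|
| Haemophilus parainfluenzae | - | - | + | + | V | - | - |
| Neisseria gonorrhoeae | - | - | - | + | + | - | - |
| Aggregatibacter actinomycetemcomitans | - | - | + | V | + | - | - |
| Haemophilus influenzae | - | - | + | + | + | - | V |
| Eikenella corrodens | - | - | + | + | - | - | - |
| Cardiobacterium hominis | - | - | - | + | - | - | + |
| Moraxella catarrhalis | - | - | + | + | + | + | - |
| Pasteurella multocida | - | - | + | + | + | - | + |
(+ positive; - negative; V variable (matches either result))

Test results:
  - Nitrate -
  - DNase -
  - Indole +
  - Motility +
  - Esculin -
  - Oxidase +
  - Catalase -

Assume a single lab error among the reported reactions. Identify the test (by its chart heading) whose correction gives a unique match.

As reported, no row in the chart matches all 7 reactions.
Reversing Esculin → still no organism matches.
Reversing Nitrate → still no organism matches.
Reversing Oxidase → still no organism matches.
Reversing Indole → still no organism matches.
Reversing Catalase → still no organism matches.
Reversing Motility (to -) → unique match: Cardiobacterium hominis.
Reversing DNase → still no organism matches.

Motility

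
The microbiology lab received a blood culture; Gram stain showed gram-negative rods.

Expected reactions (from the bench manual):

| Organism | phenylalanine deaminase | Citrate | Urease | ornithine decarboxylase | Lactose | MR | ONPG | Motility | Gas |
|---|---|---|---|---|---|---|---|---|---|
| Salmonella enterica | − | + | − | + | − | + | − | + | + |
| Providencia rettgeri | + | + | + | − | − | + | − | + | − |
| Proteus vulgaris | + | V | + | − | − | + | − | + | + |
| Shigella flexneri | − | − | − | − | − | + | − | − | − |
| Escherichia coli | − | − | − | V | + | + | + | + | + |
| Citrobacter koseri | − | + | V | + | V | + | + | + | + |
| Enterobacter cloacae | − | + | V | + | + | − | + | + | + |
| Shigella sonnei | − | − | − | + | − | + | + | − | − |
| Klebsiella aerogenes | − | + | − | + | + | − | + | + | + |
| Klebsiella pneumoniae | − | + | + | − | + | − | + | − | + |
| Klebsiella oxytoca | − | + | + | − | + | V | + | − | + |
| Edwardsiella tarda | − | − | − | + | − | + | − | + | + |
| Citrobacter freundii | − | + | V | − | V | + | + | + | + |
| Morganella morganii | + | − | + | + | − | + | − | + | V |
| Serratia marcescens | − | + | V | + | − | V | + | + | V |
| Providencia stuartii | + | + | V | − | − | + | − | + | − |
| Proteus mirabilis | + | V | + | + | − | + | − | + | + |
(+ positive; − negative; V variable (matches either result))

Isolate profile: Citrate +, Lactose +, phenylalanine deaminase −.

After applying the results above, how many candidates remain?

Lactose +: excludes 10 organisms — 7 left.
phenylalanine deaminase −: all 7 remaining candidates are consistent.
Citrate +: excludes Escherichia coli — 6 left.
Still consistent: Citrobacter freundii, Citrobacter koseri, Enterobacter cloacae, Klebsiella aerogenes, Klebsiella oxytoca, Klebsiella pneumoniae.

6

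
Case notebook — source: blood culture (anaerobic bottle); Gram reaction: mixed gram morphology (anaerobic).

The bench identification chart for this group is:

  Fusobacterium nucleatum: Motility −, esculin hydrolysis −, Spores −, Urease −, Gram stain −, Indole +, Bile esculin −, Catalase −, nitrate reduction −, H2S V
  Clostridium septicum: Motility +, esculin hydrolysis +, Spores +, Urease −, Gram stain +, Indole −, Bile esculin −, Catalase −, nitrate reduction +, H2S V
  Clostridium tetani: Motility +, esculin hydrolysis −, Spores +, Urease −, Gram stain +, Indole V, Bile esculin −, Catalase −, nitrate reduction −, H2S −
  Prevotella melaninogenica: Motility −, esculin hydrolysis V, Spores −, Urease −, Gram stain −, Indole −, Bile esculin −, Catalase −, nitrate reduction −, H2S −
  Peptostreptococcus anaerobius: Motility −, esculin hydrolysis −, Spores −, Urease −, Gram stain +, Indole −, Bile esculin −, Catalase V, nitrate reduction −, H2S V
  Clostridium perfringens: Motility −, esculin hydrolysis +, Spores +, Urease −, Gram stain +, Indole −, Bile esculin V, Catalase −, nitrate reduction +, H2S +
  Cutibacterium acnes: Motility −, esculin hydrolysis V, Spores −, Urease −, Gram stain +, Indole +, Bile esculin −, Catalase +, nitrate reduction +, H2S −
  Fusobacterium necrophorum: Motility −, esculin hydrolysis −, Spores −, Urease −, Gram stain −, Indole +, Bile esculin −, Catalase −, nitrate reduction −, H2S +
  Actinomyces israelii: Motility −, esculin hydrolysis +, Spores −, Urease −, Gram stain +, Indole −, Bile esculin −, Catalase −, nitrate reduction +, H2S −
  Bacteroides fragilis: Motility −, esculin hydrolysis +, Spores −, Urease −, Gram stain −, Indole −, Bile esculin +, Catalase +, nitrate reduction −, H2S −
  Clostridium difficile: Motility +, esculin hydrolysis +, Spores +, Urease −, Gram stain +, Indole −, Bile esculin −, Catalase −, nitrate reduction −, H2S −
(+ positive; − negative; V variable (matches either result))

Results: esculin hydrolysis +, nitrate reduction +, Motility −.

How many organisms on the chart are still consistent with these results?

esculin hydrolysis +: excludes Fusobacterium nucleatum, Clostridium tetani, Peptostreptococcus anaerobius, Fusobacterium necrophorum — 7 left.
nitrate reduction +: excludes Prevotella melaninogenica, Bacteroides fragilis, Clostridium difficile — 4 left.
Motility −: excludes Clostridium septicum — 3 left.
Still consistent: Actinomyces israelii, Clostridium perfringens, Cutibacterium acnes.

3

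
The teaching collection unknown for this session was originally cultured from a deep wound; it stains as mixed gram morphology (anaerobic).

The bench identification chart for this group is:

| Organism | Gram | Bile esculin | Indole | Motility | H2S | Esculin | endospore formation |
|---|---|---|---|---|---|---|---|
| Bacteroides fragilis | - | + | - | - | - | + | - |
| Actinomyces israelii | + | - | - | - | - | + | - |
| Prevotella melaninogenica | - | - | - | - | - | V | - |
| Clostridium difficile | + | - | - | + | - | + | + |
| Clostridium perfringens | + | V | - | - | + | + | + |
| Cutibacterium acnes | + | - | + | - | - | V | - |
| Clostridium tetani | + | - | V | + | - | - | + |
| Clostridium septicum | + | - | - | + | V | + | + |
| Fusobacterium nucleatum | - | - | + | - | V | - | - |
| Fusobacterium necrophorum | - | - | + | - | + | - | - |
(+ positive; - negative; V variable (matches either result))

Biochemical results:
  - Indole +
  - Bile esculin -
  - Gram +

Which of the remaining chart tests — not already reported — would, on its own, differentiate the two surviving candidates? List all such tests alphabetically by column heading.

endospore formation, Motility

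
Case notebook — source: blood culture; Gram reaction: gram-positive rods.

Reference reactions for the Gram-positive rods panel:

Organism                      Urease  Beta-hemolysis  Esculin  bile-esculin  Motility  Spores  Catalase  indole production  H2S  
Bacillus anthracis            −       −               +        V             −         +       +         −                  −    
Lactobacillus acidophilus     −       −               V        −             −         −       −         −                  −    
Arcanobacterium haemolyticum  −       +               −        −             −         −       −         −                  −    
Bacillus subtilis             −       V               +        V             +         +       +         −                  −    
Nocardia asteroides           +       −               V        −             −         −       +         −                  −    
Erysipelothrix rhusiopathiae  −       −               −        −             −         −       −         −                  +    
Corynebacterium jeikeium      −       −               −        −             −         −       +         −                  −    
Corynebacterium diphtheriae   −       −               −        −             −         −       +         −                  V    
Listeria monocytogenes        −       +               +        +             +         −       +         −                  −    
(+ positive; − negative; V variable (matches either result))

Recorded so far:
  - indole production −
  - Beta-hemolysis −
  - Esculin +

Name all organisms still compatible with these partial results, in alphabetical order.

Bacillus anthracis, Bacillus subtilis, Lactobacillus acidophilus, Nocardia asteroides

indole production −: all 9 remaining candidates are consistent.
Beta-hemolysis −: excludes Arcanobacterium haemolyticum, Listeria monocytogenes — 7 left.
Esculin +: excludes Erysipelothrix rhusiopathiae, Corynebacterium jeikeium, Corynebacterium diphtheriae — 4 left.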